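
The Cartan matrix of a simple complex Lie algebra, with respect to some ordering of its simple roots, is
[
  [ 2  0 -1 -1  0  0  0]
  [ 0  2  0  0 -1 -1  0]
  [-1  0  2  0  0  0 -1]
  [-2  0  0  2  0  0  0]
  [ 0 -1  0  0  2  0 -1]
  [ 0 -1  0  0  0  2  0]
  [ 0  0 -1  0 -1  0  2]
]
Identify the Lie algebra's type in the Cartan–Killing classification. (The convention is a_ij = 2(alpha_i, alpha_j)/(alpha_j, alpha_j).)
The matrix has rank 7 with 2's on the diagonal. Reading the off-diagonal entries as Dynkin edges (a single edge where a_ij = a_ji = -1; a double or triple edge where a_ij * a_ji = 2 or 3), the diagram is a chain of 7 nodes with a double edge at one end; the terminal node there is the unique long simple root (C_7). One simple-root ordering that puts it in standard form is (alpha_6, alpha_2, alpha_5, alpha_7, alpha_3, alpha_1, alpha_4). So the algebra is type C_7, i.e. sp(14).

C_7 (sp(14))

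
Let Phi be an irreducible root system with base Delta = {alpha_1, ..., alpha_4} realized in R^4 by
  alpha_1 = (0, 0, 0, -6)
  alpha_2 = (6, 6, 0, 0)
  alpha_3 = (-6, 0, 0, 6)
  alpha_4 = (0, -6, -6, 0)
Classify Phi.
B_4 (so(9))

Compute the Cartan integers a_ij = 2(alpha_i, alpha_j)/(alpha_j, alpha_j); the resulting 4x4 Cartan matrix is
[[2, 0, -1, 0], [0, 2, -1, -1], [-2, -1, 2, 0], [0, -1, 0, 2]].
The roots have two lengths (squared-length ratio 2:1); the short ones are alpha_{1}. The associated Dynkin diagram is a chain of 4 nodes with a double edge at one end; the terminal node there is the unique short simple root (B_4), so the type is B_4 (the algebra so(9)).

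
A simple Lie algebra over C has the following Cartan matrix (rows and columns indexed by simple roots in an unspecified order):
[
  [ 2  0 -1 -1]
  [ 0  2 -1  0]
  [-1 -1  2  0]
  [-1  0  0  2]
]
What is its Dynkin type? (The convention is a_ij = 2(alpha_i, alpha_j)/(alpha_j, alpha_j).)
The matrix has rank 4 with 2's on the diagonal. Reading the off-diagonal entries as Dynkin edges (a single edge where a_ij = a_ji = -1; a double or triple edge where a_ij * a_ji = 2 or 3), the diagram is a chain of 4 nodes with single edges (A_4). One simple-root ordering that puts it in standard form is (alpha_4, alpha_1, alpha_3, alpha_2). So the algebra is type A_4, i.e. sl(5).

A_4 (sl(5))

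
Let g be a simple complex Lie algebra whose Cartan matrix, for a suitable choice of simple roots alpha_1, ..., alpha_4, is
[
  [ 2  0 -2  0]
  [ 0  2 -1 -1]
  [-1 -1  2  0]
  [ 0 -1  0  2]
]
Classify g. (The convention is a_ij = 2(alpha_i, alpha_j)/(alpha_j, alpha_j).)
The matrix has rank 4 with 2's on the diagonal. Reading the off-diagonal entries as Dynkin edges (a single edge where a_ij = a_ji = -1; a double or triple edge where a_ij * a_ji = 2 or 3), the diagram is a chain of 4 nodes with a double edge at one end; the terminal node there is the unique long simple root (C_4). One simple-root ordering that puts it in standard form is (alpha_4, alpha_2, alpha_3, alpha_1). So the algebra is type C_4, i.e. sp(8).

type C_4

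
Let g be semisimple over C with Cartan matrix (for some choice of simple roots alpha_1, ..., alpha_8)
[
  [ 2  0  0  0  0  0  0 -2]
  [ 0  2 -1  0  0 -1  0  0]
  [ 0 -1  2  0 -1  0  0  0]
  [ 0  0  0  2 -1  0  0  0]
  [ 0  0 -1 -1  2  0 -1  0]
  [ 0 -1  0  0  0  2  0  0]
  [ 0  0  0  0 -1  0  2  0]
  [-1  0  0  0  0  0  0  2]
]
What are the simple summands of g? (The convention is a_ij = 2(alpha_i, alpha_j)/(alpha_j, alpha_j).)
type B_2 + type D_6

The diagram associated to this matrix has two connected components: the simple roots {alpha_1, alpha_8} form a chain of 2 nodes with a double edge at one end; the terminal node there is the unique short simple root (B_2), and {alpha_2, alpha_3, alpha_4, alpha_5, alpha_6, alpha_7} form a chain of 4 nodes with a fork of two nodes at one end (D_6). A semisimple Lie algebra decomposes uniquely as the direct sum of simple ideals, one per connected component of its Dynkin diagram, so g ≅ B_2 ⊕ D_6 (dimension 10 + 66 = 76).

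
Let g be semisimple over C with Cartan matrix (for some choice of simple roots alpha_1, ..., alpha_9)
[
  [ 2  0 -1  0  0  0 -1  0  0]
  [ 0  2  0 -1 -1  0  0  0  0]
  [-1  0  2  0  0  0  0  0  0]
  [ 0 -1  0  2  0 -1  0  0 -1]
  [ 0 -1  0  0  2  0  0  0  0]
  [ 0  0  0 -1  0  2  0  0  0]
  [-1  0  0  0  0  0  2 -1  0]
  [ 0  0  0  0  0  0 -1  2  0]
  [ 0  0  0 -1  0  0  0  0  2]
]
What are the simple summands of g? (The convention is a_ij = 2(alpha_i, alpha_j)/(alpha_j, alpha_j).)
The diagram associated to this matrix has two connected components: the simple roots {alpha_1, alpha_3, alpha_7, alpha_8} form a chain of 4 nodes with single edges (A_4), and {alpha_2, alpha_4, alpha_5, alpha_6, alpha_9} form a chain of 3 nodes with a fork of two nodes at one end (D_5). A semisimple Lie algebra decomposes uniquely as the direct sum of simple ideals, one per connected component of its Dynkin diagram, so g ≅ A_4 ⊕ D_5 (dimension 24 + 45 = 69).

A4 + D5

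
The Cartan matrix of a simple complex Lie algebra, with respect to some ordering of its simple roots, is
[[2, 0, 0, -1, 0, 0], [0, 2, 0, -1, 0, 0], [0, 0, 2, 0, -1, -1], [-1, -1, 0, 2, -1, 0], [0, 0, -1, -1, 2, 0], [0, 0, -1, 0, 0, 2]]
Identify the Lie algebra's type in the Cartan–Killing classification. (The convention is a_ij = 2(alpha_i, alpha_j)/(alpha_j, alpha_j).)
The matrix has rank 6 with 2's on the diagonal. Reading the off-diagonal entries as Dynkin edges (a single edge where a_ij = a_ji = -1; a double or triple edge where a_ij * a_ji = 2 or 3), the diagram is a chain of 4 nodes with a fork of two nodes at one end (D_6). One simple-root ordering that puts it in standard form is (alpha_6, alpha_3, alpha_5, alpha_4, alpha_1, alpha_2). So the algebra is type D_6, i.e. so(12).

D_6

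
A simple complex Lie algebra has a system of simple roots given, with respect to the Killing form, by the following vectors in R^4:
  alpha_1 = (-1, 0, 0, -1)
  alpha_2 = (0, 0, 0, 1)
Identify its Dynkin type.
Compute the Cartan integers a_ij = 2(alpha_i, alpha_j)/(alpha_j, alpha_j); the resulting 2x2 Cartan matrix is
[[2, -2], [-1, 2]].
The roots have two lengths (squared-length ratio 2:1); the short ones are alpha_{2}. The associated Dynkin diagram is a chain of 2 nodes with a double edge at one end; the terminal node there is the unique short simple root (B_2), so the type is B_2 (the algebra so(5)).

B_2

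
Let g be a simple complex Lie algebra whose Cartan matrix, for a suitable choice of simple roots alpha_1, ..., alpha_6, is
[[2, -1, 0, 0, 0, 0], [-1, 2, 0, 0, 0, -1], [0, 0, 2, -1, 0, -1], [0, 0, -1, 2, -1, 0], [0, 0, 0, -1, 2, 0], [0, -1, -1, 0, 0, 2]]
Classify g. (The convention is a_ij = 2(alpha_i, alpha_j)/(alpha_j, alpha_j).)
A6

The matrix has rank 6 with 2's on the diagonal. Reading the off-diagonal entries as Dynkin edges (a single edge where a_ij = a_ji = -1; a double or triple edge where a_ij * a_ji = 2 or 3), the diagram is a chain of 6 nodes with single edges (A_6). One simple-root ordering that puts it in standard form is (alpha_1, alpha_2, alpha_6, alpha_3, alpha_4, alpha_5). So the algebra is type A_6, i.e. sl(7).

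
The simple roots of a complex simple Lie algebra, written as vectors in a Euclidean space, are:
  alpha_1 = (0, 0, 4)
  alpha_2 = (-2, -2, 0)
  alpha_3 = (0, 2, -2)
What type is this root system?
Compute the Cartan integers a_ij = 2(alpha_i, alpha_j)/(alpha_j, alpha_j); the resulting 3x3 Cartan matrix is
[[2, 0, -2], [0, 2, -1], [-1, -1, 2]].
The roots have two lengths (squared-length ratio 2:1); the short ones are alpha_{2,3}. The associated Dynkin diagram is a chain of 3 nodes with a double edge at one end; the terminal node there is the unique long simple root (C_3), so the type is C_3 (the algebra sp(6)).

C3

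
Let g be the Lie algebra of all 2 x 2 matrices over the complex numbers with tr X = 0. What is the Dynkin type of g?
This is sl(2), which has dimension 2^2 - 1 = 3 and rank 2 - 1 = 1 (a Cartan subalgebra is the diagonal traceless matrices). In the classification of classical Lie algebras, the special linear algebra sl(n+1) has type A_n; here n = 1, so the Dynkin diagram is a chain of 1 nodes with single edges (A_1). Hence the type is A_1.

A_1 (sl(2))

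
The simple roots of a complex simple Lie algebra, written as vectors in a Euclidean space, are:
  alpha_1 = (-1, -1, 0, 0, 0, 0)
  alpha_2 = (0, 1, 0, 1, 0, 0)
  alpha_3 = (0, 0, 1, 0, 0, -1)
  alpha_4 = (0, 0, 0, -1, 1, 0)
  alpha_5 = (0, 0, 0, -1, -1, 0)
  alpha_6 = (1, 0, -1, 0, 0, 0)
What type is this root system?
D_6

Compute the Cartan integers a_ij = 2(alpha_i, alpha_j)/(alpha_j, alpha_j); the resulting 6x6 Cartan matrix is
[[2, -1, 0, 0, 0, -1], [-1, 2, 0, -1, -1, 0], [0, 0, 2, 0, 0, -1], [0, -1, 0, 2, 0, 0], [0, -1, 0, 0, 2, 0], [-1, 0, -1, 0, 0, 2]].
All simple roots have the same length, so the diagram is simply laced. The associated Dynkin diagram is a chain of 4 nodes with a fork of two nodes at one end (D_6), so the type is D_6 (the algebra so(12)).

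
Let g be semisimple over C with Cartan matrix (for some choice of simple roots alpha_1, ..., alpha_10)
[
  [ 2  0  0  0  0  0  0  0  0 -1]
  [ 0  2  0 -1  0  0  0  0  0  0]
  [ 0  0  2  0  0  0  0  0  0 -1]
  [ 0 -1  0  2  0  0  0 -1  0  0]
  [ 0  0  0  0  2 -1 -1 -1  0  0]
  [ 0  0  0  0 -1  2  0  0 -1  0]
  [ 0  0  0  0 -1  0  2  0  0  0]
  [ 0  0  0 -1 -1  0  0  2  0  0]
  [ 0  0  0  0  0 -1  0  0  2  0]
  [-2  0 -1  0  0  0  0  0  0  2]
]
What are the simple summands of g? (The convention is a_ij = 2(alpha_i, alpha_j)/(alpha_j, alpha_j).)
type B_3 ⊕ type E_7

The diagram associated to this matrix has two connected components: the simple roots {alpha_1, alpha_3, alpha_10} form a chain of 3 nodes with a double edge at one end; the terminal node there is the unique short simple root (B_3), and {alpha_2, alpha_4, alpha_5, alpha_6, alpha_7, alpha_8, alpha_9} form a chain of 6 nodes with one extra node attached to the third node from one end (E_7). A semisimple Lie algebra decomposes uniquely as the direct sum of simple ideals, one per connected component of its Dynkin diagram, so g ≅ B_3 ⊕ E_7 (dimension 21 + 133 = 154).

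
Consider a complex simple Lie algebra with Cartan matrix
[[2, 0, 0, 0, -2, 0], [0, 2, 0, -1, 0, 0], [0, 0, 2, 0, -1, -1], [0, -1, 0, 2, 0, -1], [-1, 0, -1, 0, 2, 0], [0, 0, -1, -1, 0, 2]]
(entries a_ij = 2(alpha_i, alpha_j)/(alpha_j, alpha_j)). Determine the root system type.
C_6 (sp(12))

The matrix has rank 6 with 2's on the diagonal. Reading the off-diagonal entries as Dynkin edges (a single edge where a_ij = a_ji = -1; a double or triple edge where a_ij * a_ji = 2 or 3), the diagram is a chain of 6 nodes with a double edge at one end; the terminal node there is the unique long simple root (C_6). One simple-root ordering that puts it in standard form is (alpha_2, alpha_4, alpha_6, alpha_3, alpha_5, alpha_1). So the algebra is type C_6, i.e. sp(12).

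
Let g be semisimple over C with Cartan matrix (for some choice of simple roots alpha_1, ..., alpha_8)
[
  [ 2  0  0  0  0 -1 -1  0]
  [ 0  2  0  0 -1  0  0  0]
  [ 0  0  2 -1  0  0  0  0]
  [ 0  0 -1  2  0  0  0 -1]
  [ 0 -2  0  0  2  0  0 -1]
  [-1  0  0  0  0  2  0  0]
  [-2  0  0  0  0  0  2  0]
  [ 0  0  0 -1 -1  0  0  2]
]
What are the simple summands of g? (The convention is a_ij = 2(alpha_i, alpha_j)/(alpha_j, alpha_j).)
type B_5 ⊕ type C_3

The diagram associated to this matrix has two connected components: the simple roots {alpha_2, alpha_3, alpha_4, alpha_5, alpha_8} form a chain of 5 nodes with a double edge at one end; the terminal node there is the unique short simple root (B_5), and {alpha_1, alpha_6, alpha_7} form a chain of 3 nodes with a double edge at one end; the terminal node there is the unique long simple root (C_3). A semisimple Lie algebra decomposes uniquely as the direct sum of simple ideals, one per connected component of its Dynkin diagram, so g ≅ B_5 ⊕ C_3 (dimension 55 + 21 = 76).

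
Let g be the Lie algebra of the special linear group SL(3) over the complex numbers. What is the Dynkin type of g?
A_2 (sl(3))

This is sl(3), which has dimension 3^2 - 1 = 8 and rank 3 - 1 = 2 (a Cartan subalgebra is the diagonal traceless matrices). In the classification of classical Lie algebras, the special linear algebra sl(n+1) has type A_n; here n = 2, so the Dynkin diagram is a chain of 2 nodes with single edges (A_2). Hence the type is A_2.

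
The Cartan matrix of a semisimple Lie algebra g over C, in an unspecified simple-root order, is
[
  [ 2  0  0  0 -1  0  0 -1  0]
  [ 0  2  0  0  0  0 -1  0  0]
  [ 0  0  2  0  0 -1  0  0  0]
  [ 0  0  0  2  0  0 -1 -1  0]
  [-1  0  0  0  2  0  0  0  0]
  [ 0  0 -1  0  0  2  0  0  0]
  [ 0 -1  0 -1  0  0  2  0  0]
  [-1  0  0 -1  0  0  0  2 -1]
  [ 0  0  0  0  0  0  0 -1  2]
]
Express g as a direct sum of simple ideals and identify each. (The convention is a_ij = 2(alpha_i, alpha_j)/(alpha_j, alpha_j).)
The diagram associated to this matrix has two connected components: the simple roots {alpha_3, alpha_6} form a chain of 2 nodes with single edges (A_2), and {alpha_1, alpha_2, alpha_4, alpha_5, alpha_7, alpha_8, alpha_9} form a chain of 6 nodes with one extra node attached to the third node from one end (E_7). A semisimple Lie algebra decomposes uniquely as the direct sum of simple ideals, one per connected component of its Dynkin diagram, so g ≅ A_2 ⊕ E_7 (dimension 8 + 133 = 141).

A_2 (sl(3)) ⊕ E_7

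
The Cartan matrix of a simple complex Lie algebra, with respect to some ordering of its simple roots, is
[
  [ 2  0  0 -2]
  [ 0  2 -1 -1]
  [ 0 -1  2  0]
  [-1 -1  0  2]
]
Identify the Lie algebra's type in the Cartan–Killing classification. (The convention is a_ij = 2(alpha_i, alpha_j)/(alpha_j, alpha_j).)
C4

The matrix has rank 4 with 2's on the diagonal. Reading the off-diagonal entries as Dynkin edges (a single edge where a_ij = a_ji = -1; a double or triple edge where a_ij * a_ji = 2 or 3), the diagram is a chain of 4 nodes with a double edge at one end; the terminal node there is the unique long simple root (C_4). One simple-root ordering that puts it in standard form is (alpha_3, alpha_2, alpha_4, alpha_1). So the algebra is type C_4, i.e. sp(8).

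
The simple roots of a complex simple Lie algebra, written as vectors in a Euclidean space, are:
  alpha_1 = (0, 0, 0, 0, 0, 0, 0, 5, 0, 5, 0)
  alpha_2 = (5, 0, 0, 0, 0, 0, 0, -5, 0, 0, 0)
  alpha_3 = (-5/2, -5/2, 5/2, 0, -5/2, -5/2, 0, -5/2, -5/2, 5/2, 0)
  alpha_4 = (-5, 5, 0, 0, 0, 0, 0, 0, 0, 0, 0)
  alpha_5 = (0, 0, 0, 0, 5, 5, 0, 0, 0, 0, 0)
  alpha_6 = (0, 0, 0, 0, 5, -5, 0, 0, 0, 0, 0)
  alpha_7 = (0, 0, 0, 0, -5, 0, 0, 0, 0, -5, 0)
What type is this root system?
E_7

Compute the Cartan integers a_ij = 2(alpha_i, alpha_j)/(alpha_j, alpha_j); the resulting 7x7 Cartan matrix is
[[2, -1, 0, 0, 0, 0, -1], [-1, 2, 0, -1, 0, 0, 0], [0, 0, 2, 0, -1, 0, 0], [0, -1, 0, 2, 0, 0, 0], [0, 0, -1, 0, 2, 0, -1], [0, 0, 0, 0, 0, 2, -1], [-1, 0, 0, 0, -1, -1, 2]].
All simple roots have the same length, so the diagram is simply laced. The associated Dynkin diagram is a chain of 6 nodes with one extra node attached to the third node from one end (E_7), so the type is E_7.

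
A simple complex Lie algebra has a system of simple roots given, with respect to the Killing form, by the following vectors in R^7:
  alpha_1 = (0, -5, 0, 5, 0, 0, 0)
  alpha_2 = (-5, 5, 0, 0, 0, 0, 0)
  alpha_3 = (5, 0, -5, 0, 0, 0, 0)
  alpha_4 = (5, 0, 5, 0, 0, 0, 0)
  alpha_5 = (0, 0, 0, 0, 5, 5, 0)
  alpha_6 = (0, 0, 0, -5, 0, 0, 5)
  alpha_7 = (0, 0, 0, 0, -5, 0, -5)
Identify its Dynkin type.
type D_7

Compute the Cartan integers a_ij = 2(alpha_i, alpha_j)/(alpha_j, alpha_j); the resulting 7x7 Cartan matrix is
[[2, -1, 0, 0, 0, -1, 0], [-1, 2, -1, -1, 0, 0, 0], [0, -1, 2, 0, 0, 0, 0], [0, -1, 0, 2, 0, 0, 0], [0, 0, 0, 0, 2, 0, -1], [-1, 0, 0, 0, 0, 2, -1], [0, 0, 0, 0, -1, -1, 2]].
All simple roots have the same length, so the diagram is simply laced. The associated Dynkin diagram is a chain of 5 nodes with a fork of two nodes at one end (D_7), so the type is D_7 (the algebra so(14)).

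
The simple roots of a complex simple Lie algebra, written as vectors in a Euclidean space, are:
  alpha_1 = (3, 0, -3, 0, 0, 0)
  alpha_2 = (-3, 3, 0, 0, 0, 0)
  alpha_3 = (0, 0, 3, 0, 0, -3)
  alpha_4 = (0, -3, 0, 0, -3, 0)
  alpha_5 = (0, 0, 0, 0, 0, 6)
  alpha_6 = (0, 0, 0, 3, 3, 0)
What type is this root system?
Compute the Cartan integers a_ij = 2(alpha_i, alpha_j)/(alpha_j, alpha_j); the resulting 6x6 Cartan matrix is
[[2, -1, -1, 0, 0, 0], [-1, 2, 0, -1, 0, 0], [-1, 0, 2, 0, -1, 0], [0, -1, 0, 2, 0, -1], [0, 0, -2, 0, 2, 0], [0, 0, 0, -1, 0, 2]].
The roots have two lengths (squared-length ratio 2:1); the short ones are alpha_{1,2,3,4,6}. The associated Dynkin diagram is a chain of 6 nodes with a double edge at one end; the terminal node there is the unique long simple root (C_6), so the type is C_6 (the algebra sp(12)).

C6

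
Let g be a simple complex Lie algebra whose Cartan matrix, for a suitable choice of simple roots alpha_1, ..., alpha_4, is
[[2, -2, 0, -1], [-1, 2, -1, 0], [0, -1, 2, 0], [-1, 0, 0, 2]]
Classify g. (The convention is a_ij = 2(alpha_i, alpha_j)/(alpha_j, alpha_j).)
F_4

The matrix has rank 4 with 2's on the diagonal. Reading the off-diagonal entries as Dynkin edges (a single edge where a_ij = a_ji = -1; a double or triple edge where a_ij * a_ji = 2 or 3), the diagram is a chain of 4 nodes with a double edge between the middle two (F_4). One simple-root ordering that puts it in standard form is (alpha_4, alpha_1, alpha_2, alpha_3). So the algebra is type F_4.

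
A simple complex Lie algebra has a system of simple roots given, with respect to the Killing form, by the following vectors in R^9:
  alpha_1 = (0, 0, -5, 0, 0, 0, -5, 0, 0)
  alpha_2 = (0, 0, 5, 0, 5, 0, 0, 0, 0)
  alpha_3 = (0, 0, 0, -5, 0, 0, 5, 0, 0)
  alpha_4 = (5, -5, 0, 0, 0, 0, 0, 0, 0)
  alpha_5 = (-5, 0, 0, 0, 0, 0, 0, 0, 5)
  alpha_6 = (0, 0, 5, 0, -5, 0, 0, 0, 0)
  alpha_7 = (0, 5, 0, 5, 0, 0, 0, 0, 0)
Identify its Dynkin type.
Compute the Cartan integers a_ij = 2(alpha_i, alpha_j)/(alpha_j, alpha_j); the resulting 7x7 Cartan matrix is
[[2, -1, -1, 0, 0, -1, 0], [-1, 2, 0, 0, 0, 0, 0], [-1, 0, 2, 0, 0, 0, -1], [0, 0, 0, 2, -1, 0, -1], [0, 0, 0, -1, 2, 0, 0], [-1, 0, 0, 0, 0, 2, 0], [0, 0, -1, -1, 0, 0, 2]].
All simple roots have the same length, so the diagram is simply laced. The associated Dynkin diagram is a chain of 5 nodes with a fork of two nodes at one end (D_7), so the type is D_7 (the algebra so(14)).

D_7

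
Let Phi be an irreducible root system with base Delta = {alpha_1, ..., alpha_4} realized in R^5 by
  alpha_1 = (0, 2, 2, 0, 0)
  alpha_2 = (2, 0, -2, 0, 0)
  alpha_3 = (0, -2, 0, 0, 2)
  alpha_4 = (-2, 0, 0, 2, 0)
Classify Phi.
A4

Compute the Cartan integers a_ij = 2(alpha_i, alpha_j)/(alpha_j, alpha_j); the resulting 4x4 Cartan matrix is
[[2, -1, -1, 0], [-1, 2, 0, -1], [-1, 0, 2, 0], [0, -1, 0, 2]].
All simple roots have the same length, so the diagram is simply laced. The associated Dynkin diagram is a chain of 4 nodes with single edges (A_4), so the type is A_4 (the algebra sl(5)).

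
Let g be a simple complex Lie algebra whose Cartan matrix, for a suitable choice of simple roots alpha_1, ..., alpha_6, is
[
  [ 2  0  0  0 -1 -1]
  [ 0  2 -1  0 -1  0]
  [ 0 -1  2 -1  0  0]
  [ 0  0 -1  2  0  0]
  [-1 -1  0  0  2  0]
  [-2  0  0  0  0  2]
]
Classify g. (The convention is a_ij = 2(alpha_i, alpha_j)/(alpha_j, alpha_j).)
The matrix has rank 6 with 2's on the diagonal. Reading the off-diagonal entries as Dynkin edges (a single edge where a_ij = a_ji = -1; a double or triple edge where a_ij * a_ji = 2 or 3), the diagram is a chain of 6 nodes with a double edge at one end; the terminal node there is the unique long simple root (C_6). One simple-root ordering that puts it in standard form is (alpha_4, alpha_3, alpha_2, alpha_5, alpha_1, alpha_6). So the algebra is type C_6, i.e. sp(12).

C_6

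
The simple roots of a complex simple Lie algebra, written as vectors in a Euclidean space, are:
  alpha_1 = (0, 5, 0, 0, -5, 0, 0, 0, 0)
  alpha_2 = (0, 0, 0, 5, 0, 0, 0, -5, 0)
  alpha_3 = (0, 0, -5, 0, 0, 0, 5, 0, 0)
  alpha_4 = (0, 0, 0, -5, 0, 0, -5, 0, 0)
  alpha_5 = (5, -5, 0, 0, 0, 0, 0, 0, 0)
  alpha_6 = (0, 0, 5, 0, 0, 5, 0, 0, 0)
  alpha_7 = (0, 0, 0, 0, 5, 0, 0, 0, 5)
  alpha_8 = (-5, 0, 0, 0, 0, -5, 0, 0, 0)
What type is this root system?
Compute the Cartan integers a_ij = 2(alpha_i, alpha_j)/(alpha_j, alpha_j); the resulting 8x8 Cartan matrix is
[[2, 0, 0, 0, -1, 0, -1, 0], [0, 2, 0, -1, 0, 0, 0, 0], [0, 0, 2, -1, 0, -1, 0, 0], [0, -1, -1, 2, 0, 0, 0, 0], [-1, 0, 0, 0, 2, 0, 0, -1], [0, 0, -1, 0, 0, 2, 0, -1], [-1, 0, 0, 0, 0, 0, 2, 0], [0, 0, 0, 0, -1, -1, 0, 2]].
All simple roots have the same length, so the diagram is simply laced. The associated Dynkin diagram is a chain of 8 nodes with single edges (A_8), so the type is A_8 (the algebra sl(9)).

A_8 (sl(9))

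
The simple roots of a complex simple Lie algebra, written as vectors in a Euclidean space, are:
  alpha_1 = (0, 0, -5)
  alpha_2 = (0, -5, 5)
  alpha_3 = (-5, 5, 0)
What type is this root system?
Compute the Cartan integers a_ij = 2(alpha_i, alpha_j)/(alpha_j, alpha_j); the resulting 3x3 Cartan matrix is
[[2, -1, 0], [-2, 2, -1], [0, -1, 2]].
The roots have two lengths (squared-length ratio 2:1); the short ones are alpha_{1}. The associated Dynkin diagram is a chain of 3 nodes with a double edge at one end; the terminal node there is the unique short simple root (B_3), so the type is B_3 (the algebra so(7)).

B3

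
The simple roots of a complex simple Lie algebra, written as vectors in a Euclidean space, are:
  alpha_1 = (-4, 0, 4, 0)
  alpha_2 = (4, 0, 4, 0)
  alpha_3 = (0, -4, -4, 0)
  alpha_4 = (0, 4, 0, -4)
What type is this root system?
type D_4

Compute the Cartan integers a_ij = 2(alpha_i, alpha_j)/(alpha_j, alpha_j); the resulting 4x4 Cartan matrix is
[[2, 0, -1, 0], [0, 2, -1, 0], [-1, -1, 2, -1], [0, 0, -1, 2]].
All simple roots have the same length, so the diagram is simply laced. The associated Dynkin diagram is a chain of 2 nodes with a fork of two nodes at one end (D_4), so the type is D_4 (the algebra so(8)).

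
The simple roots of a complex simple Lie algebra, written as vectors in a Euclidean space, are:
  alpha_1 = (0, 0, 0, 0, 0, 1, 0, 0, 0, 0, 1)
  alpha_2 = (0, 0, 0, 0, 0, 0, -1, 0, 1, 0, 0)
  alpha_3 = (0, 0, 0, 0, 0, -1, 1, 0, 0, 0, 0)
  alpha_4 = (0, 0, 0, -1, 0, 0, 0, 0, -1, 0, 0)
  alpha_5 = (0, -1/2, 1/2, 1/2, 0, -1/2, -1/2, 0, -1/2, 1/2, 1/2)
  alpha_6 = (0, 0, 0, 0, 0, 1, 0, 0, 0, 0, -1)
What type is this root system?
Compute the Cartan integers a_ij = 2(alpha_i, alpha_j)/(alpha_j, alpha_j); the resulting 6x6 Cartan matrix is
[[2, 0, -1, 0, 0, 0], [0, 2, -1, -1, 0, 0], [-1, -1, 2, 0, 0, -1], [0, -1, 0, 2, 0, 0], [0, 0, 0, 0, 2, -1], [0, 0, -1, 0, -1, 2]].
All simple roots have the same length, so the diagram is simply laced. The associated Dynkin diagram is a chain of 5 nodes with one extra node attached to the third node from one end (E_6), so the type is E_6.

E_6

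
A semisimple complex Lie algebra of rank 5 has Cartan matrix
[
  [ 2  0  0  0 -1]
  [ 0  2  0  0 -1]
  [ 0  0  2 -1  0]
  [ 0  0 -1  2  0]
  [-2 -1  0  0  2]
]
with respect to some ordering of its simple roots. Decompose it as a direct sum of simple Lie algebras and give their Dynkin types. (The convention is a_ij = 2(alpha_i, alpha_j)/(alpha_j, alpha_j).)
The diagram associated to this matrix has two connected components: the simple roots {alpha_3, alpha_4} form a chain of 2 nodes with single edges (A_2), and {alpha_1, alpha_2, alpha_5} form a chain of 3 nodes with a double edge at one end; the terminal node there is the unique short simple root (B_3). A semisimple Lie algebra decomposes uniquely as the direct sum of simple ideals, one per connected component of its Dynkin diagram, so g ≅ A_2 ⊕ B_3 (dimension 8 + 21 = 29).

A2 + B3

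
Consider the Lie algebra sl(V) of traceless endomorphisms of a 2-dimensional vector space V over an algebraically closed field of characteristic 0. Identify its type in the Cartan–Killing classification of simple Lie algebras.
A_1

This is sl(2), which has dimension 2^2 - 1 = 3 and rank 2 - 1 = 1 (a Cartan subalgebra is the diagonal traceless matrices). In the classification of classical Lie algebras, the special linear algebra sl(n+1) has type A_n; here n = 1, so the Dynkin diagram is a chain of 1 nodes with single edges (A_1). Hence the type is A_1.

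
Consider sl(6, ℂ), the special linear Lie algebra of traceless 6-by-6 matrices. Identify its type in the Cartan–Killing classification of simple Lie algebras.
This is sl(6), which has dimension 6^2 - 1 = 35 and rank 6 - 1 = 5 (a Cartan subalgebra is the diagonal traceless matrices). In the classification of classical Lie algebras, the special linear algebra sl(n+1) has type A_n; here n = 5, so the Dynkin diagram is a chain of 5 nodes with single edges (A_5). Hence the type is A_5.

A_5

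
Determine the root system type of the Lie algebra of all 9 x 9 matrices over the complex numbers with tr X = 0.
A_8

This is sl(9), which has dimension 9^2 - 1 = 80 and rank 9 - 1 = 8 (a Cartan subalgebra is the diagonal traceless matrices). In the classification of classical Lie algebras, the special linear algebra sl(n+1) has type A_n; here n = 8, so the Dynkin diagram is a chain of 8 nodes with single edges (A_8). Hence the type is A_8.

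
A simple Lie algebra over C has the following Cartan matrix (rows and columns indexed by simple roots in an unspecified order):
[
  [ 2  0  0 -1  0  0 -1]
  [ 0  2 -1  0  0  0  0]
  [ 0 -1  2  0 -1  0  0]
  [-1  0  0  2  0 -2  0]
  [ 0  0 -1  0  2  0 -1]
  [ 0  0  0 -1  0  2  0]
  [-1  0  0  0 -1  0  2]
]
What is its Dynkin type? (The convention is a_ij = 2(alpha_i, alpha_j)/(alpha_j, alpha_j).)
B_7

The matrix has rank 7 with 2's on the diagonal. Reading the off-diagonal entries as Dynkin edges (a single edge where a_ij = a_ji = -1; a double or triple edge where a_ij * a_ji = 2 or 3), the diagram is a chain of 7 nodes with a double edge at one end; the terminal node there is the unique short simple root (B_7). One simple-root ordering that puts it in standard form is (alpha_2, alpha_3, alpha_5, alpha_7, alpha_1, alpha_4, alpha_6). So the algebra is type B_7, i.e. so(15).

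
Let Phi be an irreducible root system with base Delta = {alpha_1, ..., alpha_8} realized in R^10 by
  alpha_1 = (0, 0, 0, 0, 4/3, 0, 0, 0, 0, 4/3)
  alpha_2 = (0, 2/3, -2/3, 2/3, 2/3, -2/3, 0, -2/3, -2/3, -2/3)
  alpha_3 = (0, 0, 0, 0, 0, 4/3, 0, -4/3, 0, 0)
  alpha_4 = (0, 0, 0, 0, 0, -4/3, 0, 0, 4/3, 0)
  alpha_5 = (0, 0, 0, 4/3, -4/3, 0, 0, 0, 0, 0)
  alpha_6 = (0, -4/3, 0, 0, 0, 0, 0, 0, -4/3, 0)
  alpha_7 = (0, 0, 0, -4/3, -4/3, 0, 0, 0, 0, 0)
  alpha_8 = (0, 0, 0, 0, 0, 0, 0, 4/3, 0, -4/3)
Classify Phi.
Compute the Cartan integers a_ij = 2(alpha_i, alpha_j)/(alpha_j, alpha_j); the resulting 8x8 Cartan matrix is
[[2, 0, 0, 0, -1, 0, -1, -1], [0, 2, 0, 0, 0, 0, -1, 0], [0, 0, 2, -1, 0, 0, 0, -1], [0, 0, -1, 2, 0, -1, 0, 0], [-1, 0, 0, 0, 2, 0, 0, 0], [0, 0, 0, -1, 0, 2, 0, 0], [-1, -1, 0, 0, 0, 0, 2, 0], [-1, 0, -1, 0, 0, 0, 0, 2]].
All simple roots have the same length, so the diagram is simply laced. The associated Dynkin diagram is a chain of 7 nodes with one extra node attached to the third node from one end (E_8), so the type is E_8.

E_8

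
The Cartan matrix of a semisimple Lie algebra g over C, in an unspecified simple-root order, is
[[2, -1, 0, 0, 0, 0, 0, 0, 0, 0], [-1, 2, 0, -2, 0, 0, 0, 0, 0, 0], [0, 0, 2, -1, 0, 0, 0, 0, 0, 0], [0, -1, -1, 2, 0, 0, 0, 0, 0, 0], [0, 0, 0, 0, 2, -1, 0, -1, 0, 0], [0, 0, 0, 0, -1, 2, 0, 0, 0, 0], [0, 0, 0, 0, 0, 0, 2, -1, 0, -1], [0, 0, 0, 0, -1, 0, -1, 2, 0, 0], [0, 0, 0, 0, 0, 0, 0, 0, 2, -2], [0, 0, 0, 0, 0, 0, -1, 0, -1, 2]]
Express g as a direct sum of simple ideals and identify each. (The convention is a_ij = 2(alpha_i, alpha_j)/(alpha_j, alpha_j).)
The diagram associated to this matrix has two connected components: the simple roots {alpha_5, alpha_6, alpha_7, alpha_8, alpha_9, alpha_10} form a chain of 6 nodes with a double edge at one end; the terminal node there is the unique long simple root (C_6), and {alpha_1, alpha_2, alpha_3, alpha_4} form a chain of 4 nodes with a double edge between the middle two (F_4). A semisimple Lie algebra decomposes uniquely as the direct sum of simple ideals, one per connected component of its Dynkin diagram, so g ≅ C_6 ⊕ F_4 (dimension 78 + 52 = 130).

C_6 (sp(12)) + F_4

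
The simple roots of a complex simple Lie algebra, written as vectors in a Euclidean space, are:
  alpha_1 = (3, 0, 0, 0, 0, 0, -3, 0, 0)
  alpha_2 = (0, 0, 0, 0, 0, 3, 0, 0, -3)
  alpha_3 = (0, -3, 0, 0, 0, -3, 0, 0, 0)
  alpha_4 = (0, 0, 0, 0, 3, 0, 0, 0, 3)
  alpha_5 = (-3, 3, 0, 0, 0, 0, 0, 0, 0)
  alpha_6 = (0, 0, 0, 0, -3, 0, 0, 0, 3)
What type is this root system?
Compute the Cartan integers a_ij = 2(alpha_i, alpha_j)/(alpha_j, alpha_j); the resulting 6x6 Cartan matrix is
[[2, 0, 0, 0, -1, 0], [0, 2, -1, -1, 0, -1], [0, -1, 2, 0, -1, 0], [0, -1, 0, 2, 0, 0], [-1, 0, -1, 0, 2, 0], [0, -1, 0, 0, 0, 2]].
All simple roots have the same length, so the diagram is simply laced. The associated Dynkin diagram is a chain of 4 nodes with a fork of two nodes at one end (D_6), so the type is D_6 (the algebra so(12)).

type D_6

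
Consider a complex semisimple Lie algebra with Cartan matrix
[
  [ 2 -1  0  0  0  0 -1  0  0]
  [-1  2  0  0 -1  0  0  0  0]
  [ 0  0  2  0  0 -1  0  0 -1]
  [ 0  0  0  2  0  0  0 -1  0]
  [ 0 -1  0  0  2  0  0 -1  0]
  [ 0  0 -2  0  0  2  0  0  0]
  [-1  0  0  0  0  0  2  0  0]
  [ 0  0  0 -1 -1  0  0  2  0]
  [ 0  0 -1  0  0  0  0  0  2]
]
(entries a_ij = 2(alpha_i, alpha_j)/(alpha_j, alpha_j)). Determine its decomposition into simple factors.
The diagram associated to this matrix has two connected components: the simple roots {alpha_1, alpha_2, alpha_4, alpha_5, alpha_7, alpha_8} form a chain of 6 nodes with single edges (A_6), and {alpha_3, alpha_6, alpha_9} form a chain of 3 nodes with a double edge at one end; the terminal node there is the unique long simple root (C_3). A semisimple Lie algebra decomposes uniquely as the direct sum of simple ideals, one per connected component of its Dynkin diagram, so g ≅ A_6 ⊕ C_3 (dimension 48 + 21 = 69).

A_6 (sl(7)) ⊕ C_3 (sp(6))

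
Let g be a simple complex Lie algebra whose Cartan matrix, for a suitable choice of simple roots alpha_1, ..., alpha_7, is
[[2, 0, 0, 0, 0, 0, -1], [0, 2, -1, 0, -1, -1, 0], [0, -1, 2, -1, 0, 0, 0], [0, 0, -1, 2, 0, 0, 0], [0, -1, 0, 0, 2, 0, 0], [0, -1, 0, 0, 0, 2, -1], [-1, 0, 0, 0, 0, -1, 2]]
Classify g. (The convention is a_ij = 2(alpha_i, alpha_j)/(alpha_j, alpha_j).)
E_7

The matrix has rank 7 with 2's on the diagonal. Reading the off-diagonal entries as Dynkin edges (a single edge where a_ij = a_ji = -1; a double or triple edge where a_ij * a_ji = 2 or 3), the diagram is a chain of 6 nodes with one extra node attached to the third node from one end (E_7). One simple-root ordering that puts it in standard form is (alpha_4, alpha_5, alpha_3, alpha_2, alpha_6, alpha_7, alpha_1). So the algebra is type E_7.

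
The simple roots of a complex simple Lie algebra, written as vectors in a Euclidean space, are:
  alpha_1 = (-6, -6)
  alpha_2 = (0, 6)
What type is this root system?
B2

Compute the Cartan integers a_ij = 2(alpha_i, alpha_j)/(alpha_j, alpha_j); the resulting 2x2 Cartan matrix is
[[2, -2], [-1, 2]].
The roots have two lengths (squared-length ratio 2:1); the short ones are alpha_{2}. The associated Dynkin diagram is a chain of 2 nodes with a double edge at one end; the terminal node there is the unique short simple root (B_2), so the type is B_2 (the algebra so(5)).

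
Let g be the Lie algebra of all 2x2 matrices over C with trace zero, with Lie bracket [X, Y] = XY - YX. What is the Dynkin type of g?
This is sl(2), which has dimension 2^2 - 1 = 3 and rank 2 - 1 = 1 (a Cartan subalgebra is the diagonal traceless matrices). In the classification of classical Lie algebras, the special linear algebra sl(n+1) has type A_n; here n = 1, so the Dynkin diagram is a chain of 1 nodes with single edges (A_1). Hence the type is A_1.

A_1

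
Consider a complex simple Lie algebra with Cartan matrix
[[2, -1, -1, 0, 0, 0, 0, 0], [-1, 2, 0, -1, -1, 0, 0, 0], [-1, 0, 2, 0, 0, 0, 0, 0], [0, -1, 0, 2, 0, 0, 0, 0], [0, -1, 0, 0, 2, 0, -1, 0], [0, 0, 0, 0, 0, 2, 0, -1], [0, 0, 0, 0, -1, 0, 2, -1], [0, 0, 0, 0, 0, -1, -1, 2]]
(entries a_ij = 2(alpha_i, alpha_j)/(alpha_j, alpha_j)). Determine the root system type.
The matrix has rank 8 with 2's on the diagonal. Reading the off-diagonal entries as Dynkin edges (a single edge where a_ij = a_ji = -1; a double or triple edge where a_ij * a_ji = 2 or 3), the diagram is a chain of 7 nodes with one extra node attached to the third node from one end (E_8). One simple-root ordering that puts it in standard form is (alpha_3, alpha_4, alpha_1, alpha_2, alpha_5, alpha_7, alpha_8, alpha_6). So the algebra is type E_8.

type E_8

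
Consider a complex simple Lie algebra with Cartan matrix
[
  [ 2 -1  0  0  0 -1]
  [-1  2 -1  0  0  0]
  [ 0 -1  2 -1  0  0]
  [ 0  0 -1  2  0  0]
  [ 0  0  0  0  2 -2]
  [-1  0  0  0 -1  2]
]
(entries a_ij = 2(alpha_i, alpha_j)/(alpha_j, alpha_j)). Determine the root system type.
The matrix has rank 6 with 2's on the diagonal. Reading the off-diagonal entries as Dynkin edges (a single edge where a_ij = a_ji = -1; a double or triple edge where a_ij * a_ji = 2 or 3), the diagram is a chain of 6 nodes with a double edge at one end; the terminal node there is the unique long simple root (C_6). One simple-root ordering that puts it in standard form is (alpha_4, alpha_3, alpha_2, alpha_1, alpha_6, alpha_5). So the algebra is type C_6, i.e. sp(12).

C_6 (sp(12))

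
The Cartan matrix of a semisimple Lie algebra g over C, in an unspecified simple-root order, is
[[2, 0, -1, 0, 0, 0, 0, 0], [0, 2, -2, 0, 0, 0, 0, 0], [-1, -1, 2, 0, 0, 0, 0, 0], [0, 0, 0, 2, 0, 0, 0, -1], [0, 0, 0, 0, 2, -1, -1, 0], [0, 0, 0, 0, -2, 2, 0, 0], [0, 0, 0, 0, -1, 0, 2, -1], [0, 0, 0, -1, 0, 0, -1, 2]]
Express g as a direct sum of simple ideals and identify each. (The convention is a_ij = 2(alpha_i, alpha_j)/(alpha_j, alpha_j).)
The diagram associated to this matrix has two connected components: the simple roots {alpha_1, alpha_2, alpha_3} form a chain of 3 nodes with a double edge at one end; the terminal node there is the unique long simple root (C_3), and {alpha_4, alpha_5, alpha_6, alpha_7, alpha_8} form a chain of 5 nodes with a double edge at one end; the terminal node there is the unique long simple root (C_5). A semisimple Lie algebra decomposes uniquely as the direct sum of simple ideals, one per connected component of its Dynkin diagram, so g ≅ C_3 ⊕ C_5 (dimension 21 + 55 = 76).

type C_3 + type C_5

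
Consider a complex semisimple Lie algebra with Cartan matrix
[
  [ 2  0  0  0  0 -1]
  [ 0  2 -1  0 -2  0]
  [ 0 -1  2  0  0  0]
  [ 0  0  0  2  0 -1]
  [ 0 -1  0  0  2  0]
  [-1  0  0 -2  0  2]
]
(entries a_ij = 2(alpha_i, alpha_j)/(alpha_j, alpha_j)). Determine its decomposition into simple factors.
B3 ⊕ B3

The diagram associated to this matrix has two connected components: the simple roots {alpha_1, alpha_4, alpha_6} form a chain of 3 nodes with a double edge at one end; the terminal node there is the unique short simple root (B_3), and {alpha_2, alpha_3, alpha_5} form a chain of 3 nodes with a double edge at one end; the terminal node there is the unique short simple root (B_3). A semisimple Lie algebra decomposes uniquely as the direct sum of simple ideals, one per connected component of its Dynkin diagram, so g ≅ B_3 ⊕ B_3 (dimension 21 + 21 = 42).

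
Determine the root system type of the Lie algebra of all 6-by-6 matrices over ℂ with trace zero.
A5

This is sl(6), which has dimension 6^2 - 1 = 35 and rank 6 - 1 = 5 (a Cartan subalgebra is the diagonal traceless matrices). In the classification of classical Lie algebras, the special linear algebra sl(n+1) has type A_n; here n = 5, so the Dynkin diagram is a chain of 5 nodes with single edges (A_5). Hence the type is A_5.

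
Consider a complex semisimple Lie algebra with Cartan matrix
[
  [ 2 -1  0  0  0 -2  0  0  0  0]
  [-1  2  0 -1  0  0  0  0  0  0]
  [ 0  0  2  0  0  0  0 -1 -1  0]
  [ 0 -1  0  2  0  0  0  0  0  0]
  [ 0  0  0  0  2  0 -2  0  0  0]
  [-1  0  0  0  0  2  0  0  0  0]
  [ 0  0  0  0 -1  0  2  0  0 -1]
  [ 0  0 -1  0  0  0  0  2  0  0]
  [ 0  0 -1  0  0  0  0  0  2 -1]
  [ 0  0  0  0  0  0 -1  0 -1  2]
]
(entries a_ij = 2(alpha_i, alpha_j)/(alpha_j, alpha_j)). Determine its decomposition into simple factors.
The diagram associated to this matrix has two connected components: the simple roots {alpha_1, alpha_2, alpha_4, alpha_6} form a chain of 4 nodes with a double edge at one end; the terminal node there is the unique short simple root (B_4), and {alpha_3, alpha_5, alpha_7, alpha_8, alpha_9, alpha_10} form a chain of 6 nodes with a double edge at one end; the terminal node there is the unique long simple root (C_6). A semisimple Lie algebra decomposes uniquely as the direct sum of simple ideals, one per connected component of its Dynkin diagram, so g ≅ B_4 ⊕ C_6 (dimension 36 + 78 = 114).

type B_4 + type C_6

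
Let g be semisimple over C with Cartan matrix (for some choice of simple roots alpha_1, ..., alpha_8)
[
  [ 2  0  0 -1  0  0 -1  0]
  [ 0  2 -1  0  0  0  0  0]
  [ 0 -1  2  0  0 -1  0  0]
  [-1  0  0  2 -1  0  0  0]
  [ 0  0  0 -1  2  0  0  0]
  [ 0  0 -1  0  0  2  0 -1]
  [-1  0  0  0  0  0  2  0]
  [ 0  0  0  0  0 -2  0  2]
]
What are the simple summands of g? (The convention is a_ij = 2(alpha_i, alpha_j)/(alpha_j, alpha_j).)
The diagram associated to this matrix has two connected components: the simple roots {alpha_1, alpha_4, alpha_5, alpha_7} form a chain of 4 nodes with single edges (A_4), and {alpha_2, alpha_3, alpha_6, alpha_8} form a chain of 4 nodes with a double edge at one end; the terminal node there is the unique long simple root (C_4). A semisimple Lie algebra decomposes uniquely as the direct sum of simple ideals, one per connected component of its Dynkin diagram, so g ≅ A_4 ⊕ C_4 (dimension 24 + 36 = 60).

A_4 ⊕ C_4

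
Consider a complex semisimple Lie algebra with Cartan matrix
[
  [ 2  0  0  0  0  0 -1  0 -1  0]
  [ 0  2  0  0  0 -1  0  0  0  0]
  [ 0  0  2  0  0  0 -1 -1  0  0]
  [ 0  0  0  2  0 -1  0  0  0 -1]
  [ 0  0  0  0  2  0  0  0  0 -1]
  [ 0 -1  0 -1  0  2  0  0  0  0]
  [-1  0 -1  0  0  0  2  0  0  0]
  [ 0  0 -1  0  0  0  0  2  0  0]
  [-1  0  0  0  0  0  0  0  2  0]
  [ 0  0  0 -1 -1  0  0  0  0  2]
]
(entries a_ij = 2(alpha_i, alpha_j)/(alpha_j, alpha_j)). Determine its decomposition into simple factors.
The diagram associated to this matrix has two connected components: the simple roots {alpha_2, alpha_4, alpha_5, alpha_6, alpha_10} form a chain of 5 nodes with single edges (A_5), and {alpha_1, alpha_3, alpha_7, alpha_8, alpha_9} form a chain of 5 nodes with single edges (A_5). A semisimple Lie algebra decomposes uniquely as the direct sum of simple ideals, one per connected component of its Dynkin diagram, so g ≅ A_5 ⊕ A_5 (dimension 35 + 35 = 70).

type A_5 ⊕ type A_5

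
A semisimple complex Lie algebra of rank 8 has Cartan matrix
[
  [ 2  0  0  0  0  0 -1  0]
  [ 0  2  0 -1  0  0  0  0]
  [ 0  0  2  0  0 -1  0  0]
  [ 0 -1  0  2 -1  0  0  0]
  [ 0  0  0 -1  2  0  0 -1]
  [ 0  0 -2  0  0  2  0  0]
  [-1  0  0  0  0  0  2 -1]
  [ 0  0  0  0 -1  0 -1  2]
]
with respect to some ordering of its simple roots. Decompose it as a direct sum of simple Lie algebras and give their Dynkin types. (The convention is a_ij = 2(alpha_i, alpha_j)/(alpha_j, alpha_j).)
The diagram associated to this matrix has two connected components: the simple roots {alpha_1, alpha_2, alpha_4, alpha_5, alpha_7, alpha_8} form a chain of 6 nodes with single edges (A_6), and {alpha_3, alpha_6} form a chain of 2 nodes with a double edge at one end; the terminal node there is the unique short simple root (B_2). A semisimple Lie algebra decomposes uniquely as the direct sum of simple ideals, one per connected component of its Dynkin diagram, so g ≅ A_6 ⊕ B_2 (dimension 48 + 10 = 58).

A_6 ⊕ B_2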